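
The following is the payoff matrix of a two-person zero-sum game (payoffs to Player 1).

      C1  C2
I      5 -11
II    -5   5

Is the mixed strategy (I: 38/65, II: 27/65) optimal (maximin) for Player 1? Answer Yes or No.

Against C1 this mix gives (38/65)·5 + (27/65)·(-5) = 11/13.
Against C2 this mix gives (38/65)·(-11) + (27/65)·5 = -283/65.
Player 2 will play C2, holding Player 1 to -283/65. Shifting weight toward the row that does better against C2 would raise this floor (the equalizing mix achieves -15/13 against both C2 and C1), so the proposed strategy is not optimal.

No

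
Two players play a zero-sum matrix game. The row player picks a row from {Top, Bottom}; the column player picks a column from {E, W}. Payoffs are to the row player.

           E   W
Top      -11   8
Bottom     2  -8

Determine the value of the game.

Row minima: Top → -11, Bottom → -8; maximin = -8.
Column maxima: E → 2, W → 8; minimax = 2.
-8 ≠ 2, so there is no saddle point; optimal play is mixed.
Let the row player play Top with probability p. Expected payoff against E: (-11)p + 2(1−p) = −13p + 2; against W: 8p + (-8)(1−p) = 16p − 8.
Setting these equal: −13p + 2 = 16p − 8 ⇒ −29p = -10 ⇒ p = 10/29, and the value is (-13)·(10/29) + 2 = -72/29.
For the column player: with q = P(E), equating Top's and Bottom's payoffs gives −19q + 8 = 10q − 8 ⇒ q = 16/29.

-72/29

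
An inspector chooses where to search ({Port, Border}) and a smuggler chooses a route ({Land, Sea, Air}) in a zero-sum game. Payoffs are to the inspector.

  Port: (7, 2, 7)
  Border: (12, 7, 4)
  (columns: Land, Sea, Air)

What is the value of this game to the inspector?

Row minima: Port → 2, Border → 4; maximin = 4.
Column maxima: Land → 12, Sea → 7, Air → 7; minimax = 7.
4 ≠ 7, so there is no saddle point; optimal play is mixed.
Land is strictly dominated by Sea (it gives the inspector strictly more in every row), so the smuggler never plays it.
On the remaining 2×2 (Port, Border vs Sea, Air):
Let the inspector play Port with probability p. Expected payoff against Sea: 2p + 7(1−p) = −5p + 7; against Air: 7p + 4(1−p) = 3p + 4.
Setting these equal: −5p + 7 = 3p + 4 ⇒ −8p = -3 ⇒ p = 3/8, and the value is (-5)·(3/8) + 7 = 41/8.
For the smuggler: with q = P(Sea), equating Port's and Border's payoffs gives −5q + 7 = 3q + 4 ⇒ q = 3/8.

41/8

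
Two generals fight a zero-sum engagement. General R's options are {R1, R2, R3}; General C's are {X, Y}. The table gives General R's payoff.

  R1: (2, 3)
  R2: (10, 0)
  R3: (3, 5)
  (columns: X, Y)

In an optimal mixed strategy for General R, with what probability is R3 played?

5/6

Row minima: R1 → 2, R2 → 0, R3 → 3; maximin = 3.
Column maxima: X → 10, Y → 5; minimax = 5.
3 ≠ 5, so there is no saddle point; optimal play is mixed.
R1 is strictly dominated by R3, so General R never plays it.
On the remaining 2×2 (R2, R3 vs X, Y):
Let General R play R2 with probability p. Expected payoff against X: 10p + 3(1−p) = 7p + 3; against Y: 0p + 5(1−p) = −5p + 5.
Setting these equal: 7p + 3 = −5p + 5 ⇒ 12p = 2 ⇒ p = 1/6, and the value is (7)·(1/6) + 3 = 25/6.
For General C: with q = P(X), equating R2's and R3's payoffs gives 10q = −2q + 5 ⇒ q = 5/12.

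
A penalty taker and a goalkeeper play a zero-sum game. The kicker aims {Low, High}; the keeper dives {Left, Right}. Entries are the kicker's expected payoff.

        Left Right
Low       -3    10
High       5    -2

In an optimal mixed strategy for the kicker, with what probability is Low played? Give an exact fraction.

Row minima: Low → -3, High → -2; maximin = -2.
Column maxima: Left → 5, Right → 10; minimax = 5.
-2 ≠ 5, so there is no saddle point; optimal play is mixed.
Let the kicker play Low with probability p. Expected payoff against Left: (-3)p + 5(1−p) = −8p + 5; against Right: 10p + (-2)(1−p) = 12p − 2.
Setting these equal: −8p + 5 = 12p − 2 ⇒ −20p = -7 ⇒ p = 7/20, and the value is (-8)·(7/20) + 5 = 11/5.
For the keeper: with q = P(Left), equating Low's and High's payoffs gives −13q + 10 = 7q − 2 ⇒ q = 3/5.

7/20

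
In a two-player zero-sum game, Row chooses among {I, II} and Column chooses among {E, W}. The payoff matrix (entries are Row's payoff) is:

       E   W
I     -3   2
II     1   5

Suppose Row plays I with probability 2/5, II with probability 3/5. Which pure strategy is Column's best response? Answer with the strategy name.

If Column plays E, Row's expected payoff is (2/5)·(-3) + (3/5)·1 = -3/5.
If Column plays W, Row's expected payoff is (2/5)·2 + (3/5)·5 = 19/5.
Column minimizes Row's payoff; the smallest is -3/5, so the best response is E.

E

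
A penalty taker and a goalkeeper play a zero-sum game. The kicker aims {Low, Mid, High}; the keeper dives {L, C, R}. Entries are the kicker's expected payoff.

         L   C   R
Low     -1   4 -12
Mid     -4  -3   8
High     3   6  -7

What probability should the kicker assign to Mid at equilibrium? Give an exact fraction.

Row minima: Low → -12, Mid → -4, High → -7; maximin = -4.
Column maxima: L → 3, C → 6, R → 8; minimax = 3.
-4 ≠ 3, so there is no saddle point; optimal play is mixed.
Low is strictly dominated by High, so the kicker never plays it.
C is strictly dominated by L (it gives the kicker strictly more in every row), so the keeper never plays it.
On the remaining 2×2 (Mid, High vs L, R):
Let the kicker play Mid with probability p. Expected payoff against L: (-4)p + 3(1−p) = −7p + 3; against R: 8p + (-7)(1−p) = 15p − 7.
Setting these equal: −7p + 3 = 15p − 7 ⇒ −22p = -10 ⇒ p = 5/11, and the value is (-7)·(5/11) + 3 = -2/11.
For the keeper: with q = P(L), equating Mid's and High's payoffs gives −12q + 8 = 10q − 7 ⇒ q = 15/22.

5/11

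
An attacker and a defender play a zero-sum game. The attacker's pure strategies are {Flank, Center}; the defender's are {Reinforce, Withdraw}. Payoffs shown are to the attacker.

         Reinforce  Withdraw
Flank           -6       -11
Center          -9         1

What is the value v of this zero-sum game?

-7

Row minima: Flank → -11, Center → -9; maximin = -9.
Column maxima: Reinforce → -6, Withdraw → 1; minimax = -6.
-9 ≠ -6, so there is no saddle point; optimal play is mixed.
Let the attacker play Flank with probability p. Expected payoff against Reinforce: (-6)p + (-9)(1−p) = 3p − 9; against Withdraw: (-11)p + 1(1−p) = −12p + 1.
Setting these equal: 3p − 9 = −12p + 1 ⇒ 15p = 10 ⇒ p = 2/3, and the value is (3)·(2/3) − 9 = -7.
For the defender: with q = P(Reinforce), equating Flank's and Center's payoffs gives 5q − 11 = −10q + 1 ⇒ q = 4/5.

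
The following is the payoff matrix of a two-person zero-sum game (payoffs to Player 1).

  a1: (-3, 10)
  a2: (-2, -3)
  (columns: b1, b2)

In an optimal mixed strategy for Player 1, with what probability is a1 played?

Row minima: a1 → -3, a2 → -3; maximin = -3.
Column maxima: b1 → -2, b2 → 10; minimax = -2.
-3 ≠ -2, so there is no saddle point; optimal play is mixed.
Let Player 1 play a1 with probability p. Expected payoff against b1: (-3)p + (-2)(1−p) = −p − 2; against b2: 10p + (-3)(1−p) = 13p − 3.
Setting these equal: −p − 2 = 13p − 3 ⇒ −14p = -1 ⇒ p = 1/14, and the value is (-1)·(1/14) − 2 = -29/14.
For Player 2: with q = P(b1), equating a1's and a2's payoffs gives −13q + 10 = q − 3 ⇒ q = 13/14.

1/14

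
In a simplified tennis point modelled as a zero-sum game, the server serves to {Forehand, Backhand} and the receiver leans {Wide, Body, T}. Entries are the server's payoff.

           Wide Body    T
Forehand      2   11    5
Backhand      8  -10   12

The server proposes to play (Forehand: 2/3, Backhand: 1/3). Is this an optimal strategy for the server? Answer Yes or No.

Against Wide this mix gives (2/3)·2 + (1/3)·8 = 4.
Against Body this mix gives (2/3)·11 + (1/3)·(-10) = 4.
Against T this mix gives (2/3)·5 + (1/3)·12 = 22/3.
All of the receiver's active replies (Wide, Body) yield 4, and no column does worse for the server. The mix makes the receiver indifferent and guarantees 4, so it is optimal.

Yes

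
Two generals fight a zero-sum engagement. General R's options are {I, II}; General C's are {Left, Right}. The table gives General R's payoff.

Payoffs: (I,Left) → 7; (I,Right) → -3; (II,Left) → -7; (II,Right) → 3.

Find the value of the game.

Row minima: I → -3, II → -7; maximin = -3.
Column maxima: Left → 7, Right → 3; minimax = 3.
-3 ≠ 3, so there is no saddle point; optimal play is mixed.
Let General R play I with probability p. Expected payoff against Left: 7p + (-7)(1−p) = 14p − 7; against Right: (-3)p + 3(1−p) = −6p + 3.
Setting these equal: 14p − 7 = −6p + 3 ⇒ 20p = 10 ⇒ p = 1/2, and the value is (14)·(1/2) − 7 = 0.
For General C: with q = P(Left), equating I's and II's payoffs gives 10q − 3 = −10q + 3 ⇒ q = 3/10.

0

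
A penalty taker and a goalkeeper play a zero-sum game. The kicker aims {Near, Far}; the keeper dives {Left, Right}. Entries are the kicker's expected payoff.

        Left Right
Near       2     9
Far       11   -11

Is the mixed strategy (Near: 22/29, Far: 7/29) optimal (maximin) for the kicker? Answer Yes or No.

Yes

Against Left this mix gives (22/29)·2 + (7/29)·11 = 121/29.
Against Right this mix gives (22/29)·9 + (7/29)·(-11) = 121/29.
All of the keeper's active replies (Left, Right) yield 121/29, and no column does worse for the kicker. The mix makes the keeper indifferent and guarantees 121/29, so it is optimal.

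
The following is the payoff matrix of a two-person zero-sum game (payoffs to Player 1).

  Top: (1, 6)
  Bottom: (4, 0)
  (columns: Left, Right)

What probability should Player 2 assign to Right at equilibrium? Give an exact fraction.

1/3

Row minima: Top → 1, Bottom → 0; maximin = 1.
Column maxima: Left → 4, Right → 6; minimax = 4.
1 ≠ 4, so there is no saddle point; optimal play is mixed.
Let Player 1 play Top with probability p. Expected payoff against Left: 1p + 4(1−p) = −3p + 4; against Right: 6p + 0(1−p) = 6p.
Setting these equal: −3p + 4 = 6p ⇒ −9p = -4 ⇒ p = 4/9, and the value is (-3)·(4/9) + 4 = 8/3.
For Player 2: with q = P(Left), equating Top's and Bottom's payoffs gives −5q + 6 = 4q ⇒ q = 2/3.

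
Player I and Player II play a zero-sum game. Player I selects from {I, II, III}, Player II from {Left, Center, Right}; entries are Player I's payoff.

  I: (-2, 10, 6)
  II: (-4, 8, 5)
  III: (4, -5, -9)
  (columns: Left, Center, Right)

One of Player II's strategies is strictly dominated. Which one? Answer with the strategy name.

Right holds Player I's payoff strictly below Center in every row: 6 < 10, 5 < 8, -9 < -5.
So Center is strictly dominated for Player II.

Center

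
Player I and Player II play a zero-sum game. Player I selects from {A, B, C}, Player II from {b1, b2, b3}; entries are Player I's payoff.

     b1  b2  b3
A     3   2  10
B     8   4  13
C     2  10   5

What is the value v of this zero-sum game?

Row minima: A → 2, B → 4, C → 2; maximin = 4.
Column maxima: b1 → 8, b2 → 10, b3 → 13; minimax = 8.
4 ≠ 8, so there is no saddle point; optimal play is mixed.
A is strictly dominated by B, so Player I never plays it.
b3 is strictly dominated by b1 (it gives Player I strictly more in every row), so Player II never plays it.
On the remaining 2×2 (B, C vs b1, b2):
Let Player I play B with probability p. Expected payoff against b1: 8p + 2(1−p) = 6p + 2; against b2: 4p + 10(1−p) = −6p + 10.
Setting these equal: 6p + 2 = −6p + 10 ⇒ 12p = 8 ⇒ p = 2/3, and the value is (6)·(2/3) + 2 = 6.
For Player II: with q = P(b1), equating B's and C's payoffs gives 4q + 4 = −8q + 10 ⇒ q = 1/2.

6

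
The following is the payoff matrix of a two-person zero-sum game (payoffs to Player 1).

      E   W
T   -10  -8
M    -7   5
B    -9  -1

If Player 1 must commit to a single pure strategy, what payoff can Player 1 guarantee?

-7

Row minima: T → -10, M → -7, B → -9.
The best of these is -7.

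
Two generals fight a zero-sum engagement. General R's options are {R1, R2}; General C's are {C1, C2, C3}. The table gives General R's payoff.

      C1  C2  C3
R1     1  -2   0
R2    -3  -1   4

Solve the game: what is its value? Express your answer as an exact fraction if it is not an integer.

-7/5

Row minima: R1 → -2, R2 → -3; maximin = -2.
Column maxima: C1 → 1, C2 → -1, C3 → 4; minimax = -1.
-2 ≠ -1, so there is no saddle point; optimal play is mixed.
C3 is strictly dominated by C2 (it gives General R strictly more in every row), so General C never plays it.
On the remaining 2×2 (R1, R2 vs C1, C2):
Let General R play R1 with probability p. Expected payoff against C1: 1p + (-3)(1−p) = 4p − 3; against C2: (-2)p + (-1)(1−p) = −p − 1.
Setting these equal: 4p − 3 = −p − 1 ⇒ 5p = 2 ⇒ p = 2/5, and the value is (4)·(2/5) − 3 = -7/5.
For General C: with q = P(C1), equating R1's and R2's payoffs gives 3q − 2 = −2q − 1 ⇒ q = 1/5.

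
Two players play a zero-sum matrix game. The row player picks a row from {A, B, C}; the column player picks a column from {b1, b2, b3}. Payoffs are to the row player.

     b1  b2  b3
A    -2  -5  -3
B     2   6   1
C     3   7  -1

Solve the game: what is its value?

1

Row minima: A → -5, B → 1, C → -1; maximin = 1.
Column maxima: b1 → 3, b2 → 7, b3 → 1; minimax = 1.
Since maximin = minimax = 1, there is a saddle point and the value is 1.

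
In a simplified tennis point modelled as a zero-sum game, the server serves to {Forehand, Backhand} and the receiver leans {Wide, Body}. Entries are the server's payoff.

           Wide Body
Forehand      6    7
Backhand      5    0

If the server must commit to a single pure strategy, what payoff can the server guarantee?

6

Row minima: Forehand → 6, Backhand → 0.
The best of these is 6.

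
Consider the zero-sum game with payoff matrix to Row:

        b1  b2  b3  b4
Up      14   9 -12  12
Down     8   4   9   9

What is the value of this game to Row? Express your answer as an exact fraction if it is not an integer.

129/26

Row minima: Up → -12, Down → 4; maximin = 4.
Column maxima: b1 → 14, b2 → 9, b3 → 9, b4 → 12; minimax = 9.
4 ≠ 9, so there is no saddle point; optimal play is mixed.
b1 is strictly dominated by b2 (it gives Row strictly more in every row), so Column never plays it.
b4 is strictly dominated by b2 (it gives Row strictly more in every row), so Column never plays it.
On the remaining 2×2 (Up, Down vs b2, b3):
Let Row play Up with probability p. Expected payoff against b2: 9p + 4(1−p) = 5p + 4; against b3: (-12)p + 9(1−p) = −21p + 9.
Setting these equal: 5p + 4 = −21p + 9 ⇒ 26p = 5 ⇒ p = 5/26, and the value is (5)·(5/26) + 4 = 129/26.
For Column: with q = P(b2), equating Up's and Down's payoffs gives 21q − 12 = −5q + 9 ⇒ q = 21/26.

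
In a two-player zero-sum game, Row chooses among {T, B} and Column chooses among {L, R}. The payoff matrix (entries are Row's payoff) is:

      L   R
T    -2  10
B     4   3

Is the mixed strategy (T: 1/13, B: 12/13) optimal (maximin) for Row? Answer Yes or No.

Yes

Against L this mix gives (1/13)·(-2) + (12/13)·4 = 46/13.
Against R this mix gives (1/13)·10 + (12/13)·3 = 46/13.
All of Column's active replies (L, R) yield 46/13, and no column does worse for Row. The mix makes Column indifferent and guarantees 46/13, so it is optimal.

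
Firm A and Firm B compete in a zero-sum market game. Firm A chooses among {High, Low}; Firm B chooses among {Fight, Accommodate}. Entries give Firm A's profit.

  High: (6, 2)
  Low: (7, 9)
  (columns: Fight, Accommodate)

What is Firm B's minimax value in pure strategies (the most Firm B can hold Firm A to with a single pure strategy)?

7

Column maxima: Fight → 7, Accommodate → 9.
The smallest of these is 7.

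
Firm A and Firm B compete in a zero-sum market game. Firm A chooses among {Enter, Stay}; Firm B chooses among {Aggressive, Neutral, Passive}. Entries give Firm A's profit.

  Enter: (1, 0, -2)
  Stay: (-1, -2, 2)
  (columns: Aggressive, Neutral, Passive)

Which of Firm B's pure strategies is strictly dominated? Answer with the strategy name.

Aggressive

Neutral holds Firm A's payoff strictly below Aggressive in every row: 0 < 1, -2 < -1.
So Aggressive is strictly dominated for Firm B.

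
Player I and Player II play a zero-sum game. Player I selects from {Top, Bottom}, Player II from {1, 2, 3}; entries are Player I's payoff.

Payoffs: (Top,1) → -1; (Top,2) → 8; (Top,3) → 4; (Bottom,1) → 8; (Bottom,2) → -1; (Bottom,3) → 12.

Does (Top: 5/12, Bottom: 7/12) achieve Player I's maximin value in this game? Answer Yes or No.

No

Against 1 this mix gives (5/12)·(-1) + (7/12)·8 = 17/4.
Against 2 this mix gives (5/12)·8 + (7/12)·(-1) = 11/4.
Against 3 this mix gives (5/12)·4 + (7/12)·12 = 26/3.
Player II will play 2, holding Player I to 11/4. Shifting weight toward the row that does better against 2 would raise this floor (the equalizing mix achieves 7/2 against both 2 and 1), so the proposed strategy is not optimal.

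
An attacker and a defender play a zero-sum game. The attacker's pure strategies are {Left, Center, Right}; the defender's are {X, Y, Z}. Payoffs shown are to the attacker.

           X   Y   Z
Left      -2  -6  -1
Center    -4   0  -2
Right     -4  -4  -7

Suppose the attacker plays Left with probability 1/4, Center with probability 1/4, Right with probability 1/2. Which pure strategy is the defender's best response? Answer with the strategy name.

If the defender plays X, the attacker's expected payoff is (1/4)·(-2) + (1/4)·(-4) + (1/2)·(-4) = -7/2.
If the defender plays Y, the attacker's expected payoff is (1/4)·(-6) + (1/4)·0 + (1/2)·(-4) = -7/2.
If the defender plays Z, the attacker's expected payoff is (1/4)·(-1) + (1/4)·(-2) + (1/2)·(-7) = -17/4.
The defender minimizes the attacker's payoff; the smallest is -17/4, so the best response is Z.

Z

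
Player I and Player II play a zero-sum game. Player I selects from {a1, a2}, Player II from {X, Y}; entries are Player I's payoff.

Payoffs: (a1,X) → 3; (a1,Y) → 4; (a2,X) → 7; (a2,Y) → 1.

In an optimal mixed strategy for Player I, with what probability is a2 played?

1/7

Row minima: a1 → 3, a2 → 1; maximin = 3.
Column maxima: X → 7, Y → 4; minimax = 4.
3 ≠ 4, so there is no saddle point; optimal play is mixed.
Let Player I play a1 with probability p. Expected payoff against X: 3p + 7(1−p) = −4p + 7; against Y: 4p + 1(1−p) = 3p + 1.
Setting these equal: −4p + 7 = 3p + 1 ⇒ −7p = -6 ⇒ p = 6/7, and the value is (-4)·(6/7) + 7 = 25/7.
For Player II: with q = P(X), equating a1's and a2's payoffs gives −q + 4 = 6q + 1 ⇒ q = 3/7.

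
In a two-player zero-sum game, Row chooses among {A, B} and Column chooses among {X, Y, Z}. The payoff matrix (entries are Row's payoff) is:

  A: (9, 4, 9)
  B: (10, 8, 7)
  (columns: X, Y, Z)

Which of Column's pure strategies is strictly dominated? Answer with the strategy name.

Y holds Row's payoff strictly below X in every row: 4 < 9, 8 < 10.
So X is strictly dominated for Column.

X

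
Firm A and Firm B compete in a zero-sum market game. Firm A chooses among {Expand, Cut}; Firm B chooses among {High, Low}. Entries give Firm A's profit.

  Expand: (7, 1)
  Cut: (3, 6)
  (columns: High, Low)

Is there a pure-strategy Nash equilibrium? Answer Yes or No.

Row minima: Expand → 1, Cut → 3; maximin = 3.
Column maxima: High → 7, Low → 6; minimax = 6.
3 ≠ 6, so no pure-strategy equilibrium exists.

No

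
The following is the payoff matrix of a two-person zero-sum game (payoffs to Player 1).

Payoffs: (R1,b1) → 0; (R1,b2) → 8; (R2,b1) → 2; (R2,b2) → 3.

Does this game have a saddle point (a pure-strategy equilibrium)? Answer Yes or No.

Yes

Row minima: R1 → 0, R2 → 2; maximin = 2.
Column maxima: b1 → 2, b2 → 8; minimax = 2.
maximin = minimax = 2, so a saddle point exists.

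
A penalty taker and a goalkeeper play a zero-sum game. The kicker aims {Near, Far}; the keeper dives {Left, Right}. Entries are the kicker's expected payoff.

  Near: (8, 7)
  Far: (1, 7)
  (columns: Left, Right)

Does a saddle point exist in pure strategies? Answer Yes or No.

Yes

Row minima: Near → 7, Far → 1; maximin = 7.
Column maxima: Left → 8, Right → 7; minimax = 7.
maximin = minimax = 7, so a saddle point exists.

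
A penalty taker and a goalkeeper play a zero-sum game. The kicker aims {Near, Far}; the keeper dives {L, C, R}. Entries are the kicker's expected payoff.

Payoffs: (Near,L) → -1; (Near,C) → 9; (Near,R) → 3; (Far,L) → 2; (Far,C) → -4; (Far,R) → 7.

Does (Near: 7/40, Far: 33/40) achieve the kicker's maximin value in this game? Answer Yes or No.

Against L this mix gives (7/40)·(-1) + (33/40)·2 = 59/40.
Against C this mix gives (7/40)·9 + (33/40)·(-4) = -69/40.
Against R this mix gives (7/40)·3 + (33/40)·7 = 63/10.
The keeper will play C, holding the kicker to -69/40. Shifting weight toward the row that does better against C would raise this floor (the equalizing mix achieves 7/8 against both C and L), so the proposed strategy is not optimal.

No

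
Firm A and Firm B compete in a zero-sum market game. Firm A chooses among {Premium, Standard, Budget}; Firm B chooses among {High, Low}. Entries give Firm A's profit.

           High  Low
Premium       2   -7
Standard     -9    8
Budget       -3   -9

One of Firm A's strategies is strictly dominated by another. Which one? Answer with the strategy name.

Premium gives a strictly higher payoff than Budget against every column: 2 > -3, -7 > -9.
So Budget is strictly dominated and Firm A never plays it.

Budget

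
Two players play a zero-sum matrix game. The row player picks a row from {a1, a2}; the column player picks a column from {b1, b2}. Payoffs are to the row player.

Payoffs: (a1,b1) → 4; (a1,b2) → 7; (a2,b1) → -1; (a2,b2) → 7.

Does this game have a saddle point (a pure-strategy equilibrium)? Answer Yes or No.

Yes

Row minima: a1 → 4, a2 → -1; maximin = 4.
Column maxima: b1 → 4, b2 → 7; minimax = 4.
maximin = minimax = 4, so a saddle point exists.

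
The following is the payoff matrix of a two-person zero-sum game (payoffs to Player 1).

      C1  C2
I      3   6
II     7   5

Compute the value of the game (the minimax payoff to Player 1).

27/5

Row minima: I → 3, II → 5; maximin = 5.
Column maxima: C1 → 7, C2 → 6; minimax = 6.
5 ≠ 6, so there is no saddle point; optimal play is mixed.
Let Player 1 play I with probability p. Expected payoff against C1: 3p + 7(1−p) = −4p + 7; against C2: 6p + 5(1−p) = p + 5.
Setting these equal: −4p + 7 = p + 5 ⇒ −5p = -2 ⇒ p = 2/5, and the value is (-4)·(2/5) + 7 = 27/5.
For Player 2: with q = P(C1), equating I's and II's payoffs gives −3q + 6 = 2q + 5 ⇒ q = 1/5.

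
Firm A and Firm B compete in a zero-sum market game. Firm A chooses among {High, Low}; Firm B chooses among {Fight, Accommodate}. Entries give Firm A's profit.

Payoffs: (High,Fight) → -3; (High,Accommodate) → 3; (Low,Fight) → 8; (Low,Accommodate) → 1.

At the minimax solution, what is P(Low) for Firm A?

6/13

Row minima: High → -3, Low → 1; maximin = 1.
Column maxima: Fight → 8, Accommodate → 3; minimax = 3.
1 ≠ 3, so there is no saddle point; optimal play is mixed.
Let Firm A play High with probability p. Expected payoff against Fight: (-3)p + 8(1−p) = −11p + 8; against Accommodate: 3p + 1(1−p) = 2p + 1.
Setting these equal: −11p + 8 = 2p + 1 ⇒ −13p = -7 ⇒ p = 7/13, and the value is (-11)·(7/13) + 8 = 27/13.
For Firm B: with q = P(Fight), equating High's and Low's payoffs gives −6q + 3 = 7q + 1 ⇒ q = 2/13.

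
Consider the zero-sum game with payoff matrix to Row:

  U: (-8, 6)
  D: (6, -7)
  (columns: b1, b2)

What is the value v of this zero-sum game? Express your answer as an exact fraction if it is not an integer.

Row minima: U → -8, D → -7; maximin = -7.
Column maxima: b1 → 6, b2 → 6; minimax = 6.
-7 ≠ 6, so there is no saddle point; optimal play is mixed.
Let Row play U with probability p. Expected payoff against b1: (-8)p + 6(1−p) = −14p + 6; against b2: 6p + (-7)(1−p) = 13p − 7.
Setting these equal: −14p + 6 = 13p − 7 ⇒ −27p = -13 ⇒ p = 13/27, and the value is (-14)·(13/27) + 6 = -20/27.
For Column: with q = P(b1), equating U's and D's payoffs gives −14q + 6 = 13q − 7 ⇒ q = 13/27.

-20/27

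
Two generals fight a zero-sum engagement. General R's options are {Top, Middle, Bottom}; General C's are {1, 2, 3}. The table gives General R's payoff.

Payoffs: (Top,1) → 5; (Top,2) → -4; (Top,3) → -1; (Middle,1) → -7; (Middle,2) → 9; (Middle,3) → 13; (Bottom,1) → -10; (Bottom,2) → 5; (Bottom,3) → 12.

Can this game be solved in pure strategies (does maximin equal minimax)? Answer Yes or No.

Row minima: Top → -4, Middle → -7, Bottom → -10; maximin = -4.
Column maxima: 1 → 5, 2 → 9, 3 → 13; minimax = 5.
-4 ≠ 5, so no pure-strategy equilibrium exists.

No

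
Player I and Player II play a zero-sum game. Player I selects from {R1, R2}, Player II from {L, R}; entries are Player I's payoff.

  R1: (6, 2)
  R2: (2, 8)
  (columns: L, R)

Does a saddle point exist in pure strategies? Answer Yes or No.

Row minima: R1 → 2, R2 → 2; maximin = 2.
Column maxima: L → 6, R → 8; minimax = 6.
2 ≠ 6, so no pure-strategy equilibrium exists.

No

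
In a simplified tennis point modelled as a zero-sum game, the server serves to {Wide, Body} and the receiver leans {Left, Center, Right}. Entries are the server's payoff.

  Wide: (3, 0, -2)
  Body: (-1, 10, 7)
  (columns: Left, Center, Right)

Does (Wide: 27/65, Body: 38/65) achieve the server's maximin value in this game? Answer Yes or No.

No

Against Left this mix gives (27/65)·3 + (38/65)·(-1) = 43/65.
Against Center this mix gives (27/65)·0 + (38/65)·10 = 76/13.
Against Right this mix gives (27/65)·(-2) + (38/65)·7 = 212/65.
The receiver will play Left, holding the server to 43/65. Shifting weight toward the row that does better against Left would raise this floor (the equalizing mix achieves 19/13 against both Left and Right), so the proposed strategy is not optimal.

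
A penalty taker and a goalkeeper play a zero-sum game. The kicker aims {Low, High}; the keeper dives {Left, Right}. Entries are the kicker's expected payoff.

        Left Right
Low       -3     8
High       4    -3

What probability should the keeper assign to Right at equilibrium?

7/18

Row minima: Low → -3, High → -3; maximin = -3.
Column maxima: Left → 4, Right → 8; minimax = 4.
-3 ≠ 4, so there is no saddle point; optimal play is mixed.
Let the kicker play Low with probability p. Expected payoff against Left: (-3)p + 4(1−p) = −7p + 4; against Right: 8p + (-3)(1−p) = 11p − 3.
Setting these equal: −7p + 4 = 11p − 3 ⇒ −18p = -7 ⇒ p = 7/18, and the value is (-7)·(7/18) + 4 = 23/18.
For the keeper: with q = P(Left), equating Low's and High's payoffs gives −11q + 8 = 7q − 3 ⇒ q = 11/18.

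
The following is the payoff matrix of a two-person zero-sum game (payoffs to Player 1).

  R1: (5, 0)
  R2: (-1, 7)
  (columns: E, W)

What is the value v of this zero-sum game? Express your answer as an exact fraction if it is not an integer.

35/13

Row minima: R1 → 0, R2 → -1; maximin = 0.
Column maxima: E → 5, W → 7; minimax = 5.
0 ≠ 5, so there is no saddle point; optimal play is mixed.
Let Player 1 play R1 with probability p. Expected payoff against E: 5p + (-1)(1−p) = 6p − 1; against W: 0p + 7(1−p) = −7p + 7.
Setting these equal: 6p − 1 = −7p + 7 ⇒ 13p = 8 ⇒ p = 8/13, and the value is (6)·(8/13) − 1 = 35/13.
For Player 2: with q = P(E), equating R1's and R2's payoffs gives 5q = −8q + 7 ⇒ q = 7/13.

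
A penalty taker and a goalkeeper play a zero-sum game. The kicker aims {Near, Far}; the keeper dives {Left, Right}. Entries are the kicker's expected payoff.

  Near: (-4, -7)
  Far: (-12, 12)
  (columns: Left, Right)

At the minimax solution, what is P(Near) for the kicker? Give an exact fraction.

Row minima: Near → -7, Far → -12; maximin = -7.
Column maxima: Left → -4, Right → 12; minimax = -4.
-7 ≠ -4, so there is no saddle point; optimal play is mixed.
Let the kicker play Near with probability p. Expected payoff against Left: (-4)p + (-12)(1−p) = 8p − 12; against Right: (-7)p + 12(1−p) = −19p + 12.
Setting these equal: 8p − 12 = −19p + 12 ⇒ 27p = 24 ⇒ p = 8/9, and the value is (8)·(8/9) − 12 = -44/9.
For the keeper: with q = P(Left), equating Near's and Far's payoffs gives 3q − 7 = −24q + 12 ⇒ q = 19/27.

8/9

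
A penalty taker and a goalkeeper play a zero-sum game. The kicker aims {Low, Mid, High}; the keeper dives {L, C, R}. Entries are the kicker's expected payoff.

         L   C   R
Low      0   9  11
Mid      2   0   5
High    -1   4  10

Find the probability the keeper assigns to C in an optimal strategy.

Row minima: Low → 0, Mid → 0, High → -1; maximin = 0.
Column maxima: L → 2, C → 9, R → 11; minimax = 2.
0 ≠ 2, so there is no saddle point; optimal play is mixed.
High is strictly dominated by Low, so the kicker never plays it.
R is strictly dominated by L (it gives the kicker strictly more in every row), so the keeper never plays it.
On the remaining 2×2 (Low, Mid vs L, C):
Let the kicker play Low with probability p. Expected payoff against L: 0p + 2(1−p) = −2p + 2; against C: 9p + 0(1−p) = 9p.
Setting these equal: −2p + 2 = 9p ⇒ −11p = -2 ⇒ p = 2/11, and the value is (-2)·(2/11) + 2 = 18/11.
For the keeper: with q = P(L), equating Low's and Mid's payoffs gives −9q + 9 = 2q ⇒ q = 9/11.

2/11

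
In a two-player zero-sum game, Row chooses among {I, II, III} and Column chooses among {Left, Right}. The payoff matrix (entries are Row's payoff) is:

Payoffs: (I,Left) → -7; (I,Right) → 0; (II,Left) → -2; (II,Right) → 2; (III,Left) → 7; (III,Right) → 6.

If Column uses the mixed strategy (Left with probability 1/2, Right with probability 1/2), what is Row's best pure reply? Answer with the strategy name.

III

Expected payoff of I: (1/2)·(-7) + (1/2)·0 = -7/2.
Expected payoff of II: (1/2)·(-2) + (1/2)·2 = 0.
Expected payoff of III: (1/2)·7 + (1/2)·6 = 13/2.
The largest is 13/2, so Row's best response is III.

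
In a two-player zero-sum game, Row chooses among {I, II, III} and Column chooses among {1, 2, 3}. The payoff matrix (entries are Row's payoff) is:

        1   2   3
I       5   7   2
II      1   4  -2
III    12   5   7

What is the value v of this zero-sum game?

Row minima: I → 2, II → -2, III → 5; maximin = 5.
Column maxima: 1 → 12, 2 → 7, 3 → 7; minimax = 7.
5 ≠ 7, so there is no saddle point; optimal play is mixed.
II is strictly dominated by I, so Row never plays it.
1 is strictly dominated by 3 (it gives Row strictly more in every row), so Column never plays it.
On the remaining 2×2 (I, III vs 2, 3):
Let Row play I with probability p. Expected payoff against 2: 7p + 5(1−p) = 2p + 5; against 3: 2p + 7(1−p) = −5p + 7.
Setting these equal: 2p + 5 = −5p + 7 ⇒ 7p = 2 ⇒ p = 2/7, and the value is (2)·(2/7) + 5 = 39/7.
For Column: with q = P(2), equating I's and III's payoffs gives 5q + 2 = −2q + 7 ⇒ q = 5/7.

39/7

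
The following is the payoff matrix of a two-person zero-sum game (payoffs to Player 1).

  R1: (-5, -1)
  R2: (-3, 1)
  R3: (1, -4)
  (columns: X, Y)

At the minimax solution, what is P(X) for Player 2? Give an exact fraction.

5/9

Row minima: R1 → -5, R2 → -3, R3 → -4; maximin = -3.
Column maxima: X → 1, Y → 1; minimax = 1.
-3 ≠ 1, so there is no saddle point; optimal play is mixed.
R1 is strictly dominated by R2, so Player 1 never plays it.
On the remaining 2×2 (R2, R3 vs X, Y):
Let Player 1 play R2 with probability p. Expected payoff against X: (-3)p + 1(1−p) = −4p + 1; against Y: 1p + (-4)(1−p) = 5p − 4.
Setting these equal: −4p + 1 = 5p − 4 ⇒ −9p = -5 ⇒ p = 5/9, and the value is (-4)·(5/9) + 1 = -11/9.
For Player 2: with q = P(X), equating R2's and R3's payoffs gives −4q + 1 = 5q − 4 ⇒ q = 5/9.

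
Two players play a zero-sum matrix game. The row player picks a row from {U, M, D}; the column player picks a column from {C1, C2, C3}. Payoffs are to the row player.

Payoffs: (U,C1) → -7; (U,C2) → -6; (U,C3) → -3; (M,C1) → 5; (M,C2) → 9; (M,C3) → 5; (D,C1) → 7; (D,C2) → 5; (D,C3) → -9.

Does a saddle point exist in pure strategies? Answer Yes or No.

Row minima: U → -7, M → 5, D → -9; maximin = 5.
Column maxima: C1 → 7, C2 → 9, C3 → 5; minimax = 5.
maximin = minimax = 5, so a saddle point exists.

Yes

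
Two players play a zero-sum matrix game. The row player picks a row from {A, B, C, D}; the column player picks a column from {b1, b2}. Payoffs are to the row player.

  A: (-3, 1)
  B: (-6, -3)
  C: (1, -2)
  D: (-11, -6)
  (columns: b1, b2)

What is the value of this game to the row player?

-5/7

Row minima: A → -3, B → -6, C → -2, D → -11; maximin = -2.
Column maxima: b1 → 1, b2 → 1; minimax = 1.
-2 ≠ 1, so there is no saddle point; optimal play is mixed.
B is strictly dominated by A, so the row player never plays it.
D is strictly dominated by A, so the row player never plays it.
On the remaining 2×2 (A, C vs b1, b2):
Let the row player play A with probability p. Expected payoff against b1: (-3)p + 1(1−p) = −4p + 1; against b2: 1p + (-2)(1−p) = 3p − 2.
Setting these equal: −4p + 1 = 3p − 2 ⇒ −7p = -3 ⇒ p = 3/7, and the value is (-4)·(3/7) + 1 = -5/7.
For the column player: with q = P(b1), equating A's and C's payoffs gives −4q + 1 = 3q − 2 ⇒ q = 3/7.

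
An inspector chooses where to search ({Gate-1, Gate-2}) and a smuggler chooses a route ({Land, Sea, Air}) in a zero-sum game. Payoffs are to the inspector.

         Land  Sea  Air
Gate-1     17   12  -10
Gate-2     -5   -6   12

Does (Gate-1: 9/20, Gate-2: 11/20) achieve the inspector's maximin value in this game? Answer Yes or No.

Against Land this mix gives (9/20)·17 + (11/20)·(-5) = 49/10.
Against Sea this mix gives (9/20)·12 + (11/20)·(-6) = 21/10.
Against Air this mix gives (9/20)·(-10) + (11/20)·12 = 21/10.
All of the smuggler's active replies (Sea, Air) yield 21/10, and no column does worse for the inspector. The mix makes the smuggler indifferent and guarantees 21/10, so it is optimal.

Yes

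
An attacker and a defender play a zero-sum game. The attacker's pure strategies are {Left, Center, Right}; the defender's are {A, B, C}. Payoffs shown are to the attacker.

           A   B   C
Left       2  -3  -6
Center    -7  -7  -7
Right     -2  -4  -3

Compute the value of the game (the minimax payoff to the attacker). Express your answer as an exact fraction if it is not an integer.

Row minima: Left → -6, Center → -7, Right → -4; maximin = -4.
Column maxima: A → 2, B → -3, C → -3; minimax = -3.
-4 ≠ -3, so there is no saddle point; optimal play is mixed.
Center is strictly dominated by Left, so the attacker never plays it.
With Center eliminated, A is strictly dominated by B (it gives the attacker strictly more in every remaining row), so the defender never plays it.
On the remaining 2×2 (Left, Right vs B, C):
Let the attacker play Left with probability p. Expected payoff against B: (-3)p + (-4)(1−p) = p − 4; against C: (-6)p + (-3)(1−p) = −3p − 3.
Setting these equal: p − 4 = −3p − 3 ⇒ 4p = 1 ⇒ p = 1/4, and the value is (1)·(1/4) − 4 = -15/4.
For the defender: with q = P(B), equating Left's and Right's payoffs gives 3q − 6 = −q − 3 ⇒ q = 3/4.

-15/4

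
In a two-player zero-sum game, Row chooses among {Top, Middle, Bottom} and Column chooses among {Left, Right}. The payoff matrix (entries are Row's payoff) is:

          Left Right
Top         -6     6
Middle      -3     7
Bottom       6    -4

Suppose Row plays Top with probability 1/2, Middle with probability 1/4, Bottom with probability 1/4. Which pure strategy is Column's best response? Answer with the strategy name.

If Column plays Left, Row's expected payoff is (1/2)·(-6) + (1/4)·(-3) + (1/4)·6 = -9/4.
If Column plays Right, Row's expected payoff is (1/2)·6 + (1/4)·7 + (1/4)·(-4) = 15/4.
Column minimizes Row's payoff; the smallest is -9/4, so the best response is Left.

Left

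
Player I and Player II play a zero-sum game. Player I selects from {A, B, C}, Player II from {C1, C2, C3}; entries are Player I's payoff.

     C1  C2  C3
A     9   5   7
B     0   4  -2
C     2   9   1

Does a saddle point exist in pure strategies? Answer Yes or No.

No

Row minima: A → 5, B → -2, C → 1; maximin = 5.
Column maxima: C1 → 9, C2 → 9, C3 → 7; minimax = 7.
5 ≠ 7, so no pure-strategy equilibrium exists.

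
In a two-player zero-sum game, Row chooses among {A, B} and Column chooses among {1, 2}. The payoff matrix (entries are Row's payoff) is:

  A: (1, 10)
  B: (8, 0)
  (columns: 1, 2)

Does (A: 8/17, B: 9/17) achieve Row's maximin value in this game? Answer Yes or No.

Against 1 this mix gives (8/17)·1 + (9/17)·8 = 80/17.
Against 2 this mix gives (8/17)·10 + (9/17)·0 = 80/17.
All of Column's active replies (1, 2) yield 80/17, and no column does worse for Row. The mix makes Column indifferent and guarantees 80/17, so it is optimal.

Yes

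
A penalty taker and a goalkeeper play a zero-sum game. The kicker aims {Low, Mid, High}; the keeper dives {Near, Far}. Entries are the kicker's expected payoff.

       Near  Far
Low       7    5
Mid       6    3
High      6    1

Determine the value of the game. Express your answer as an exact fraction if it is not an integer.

5

Row minima: Low → 5, Mid → 3, High → 1; maximin = 5.
Column maxima: Near → 7, Far → 5; minimax = 5.
Since maximin = minimax = 5, there is a saddle point and the value is 5.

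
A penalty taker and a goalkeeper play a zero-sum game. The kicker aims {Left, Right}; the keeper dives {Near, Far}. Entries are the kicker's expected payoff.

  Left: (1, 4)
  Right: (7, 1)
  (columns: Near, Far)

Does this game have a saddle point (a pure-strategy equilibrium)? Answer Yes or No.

No

Row minima: Left → 1, Right → 1; maximin = 1.
Column maxima: Near → 7, Far → 4; minimax = 4.
1 ≠ 4, so no pure-strategy equilibrium exists.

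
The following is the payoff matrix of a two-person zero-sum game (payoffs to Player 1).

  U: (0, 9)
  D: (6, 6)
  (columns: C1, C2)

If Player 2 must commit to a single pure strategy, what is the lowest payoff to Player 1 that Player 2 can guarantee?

6

Column maxima: C1 → 6, C2 → 9.
The smallest of these is 6.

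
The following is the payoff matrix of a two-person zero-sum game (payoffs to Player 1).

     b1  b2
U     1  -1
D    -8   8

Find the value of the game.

Row minima: U → -1, D → -8; maximin = -1.
Column maxima: b1 → 1, b2 → 8; minimax = 1.
-1 ≠ 1, so there is no saddle point; optimal play is mixed.
Let Player 1 play U with probability p. Expected payoff against b1: 1p + (-8)(1−p) = 9p − 8; against b2: (-1)p + 8(1−p) = −9p + 8.
Setting these equal: 9p − 8 = −9p + 8 ⇒ 18p = 16 ⇒ p = 8/9, and the value is (9)·(8/9) − 8 = 0.
For Player 2: with q = P(b1), equating U's and D's payoffs gives 2q − 1 = −16q + 8 ⇒ q = 1/2.

0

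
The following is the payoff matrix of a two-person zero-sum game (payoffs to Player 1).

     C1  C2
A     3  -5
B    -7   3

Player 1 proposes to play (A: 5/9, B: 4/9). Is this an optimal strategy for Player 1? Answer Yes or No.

Yes

Against C1 this mix gives (5/9)·3 + (4/9)·(-7) = -13/9.
Against C2 this mix gives (5/9)·(-5) + (4/9)·3 = -13/9.
All of Player 2's active replies (C1, C2) yield -13/9, and no column does worse for Player 1. The mix makes Player 2 indifferent and guarantees -13/9, so it is optimal.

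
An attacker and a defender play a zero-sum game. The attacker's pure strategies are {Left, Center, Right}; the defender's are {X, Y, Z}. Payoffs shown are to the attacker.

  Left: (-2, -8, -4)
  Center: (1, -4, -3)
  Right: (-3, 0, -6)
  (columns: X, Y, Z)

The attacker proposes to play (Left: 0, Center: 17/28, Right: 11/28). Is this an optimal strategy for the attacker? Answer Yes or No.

Against X this mix gives (17/28)·1 + (11/28)·(-3) = -4/7.
Against Y this mix gives (17/28)·(-4) + (11/28)·0 = -17/7.
Against Z this mix gives (17/28)·(-3) + (11/28)·(-6) = -117/28.
The defender will play Z, holding the attacker to -117/28. Shifting weight toward the row that does better against Z would raise this floor (the equalizing mix achieves -24/7 against both Z and Y), so the proposed strategy is not optimal.

No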